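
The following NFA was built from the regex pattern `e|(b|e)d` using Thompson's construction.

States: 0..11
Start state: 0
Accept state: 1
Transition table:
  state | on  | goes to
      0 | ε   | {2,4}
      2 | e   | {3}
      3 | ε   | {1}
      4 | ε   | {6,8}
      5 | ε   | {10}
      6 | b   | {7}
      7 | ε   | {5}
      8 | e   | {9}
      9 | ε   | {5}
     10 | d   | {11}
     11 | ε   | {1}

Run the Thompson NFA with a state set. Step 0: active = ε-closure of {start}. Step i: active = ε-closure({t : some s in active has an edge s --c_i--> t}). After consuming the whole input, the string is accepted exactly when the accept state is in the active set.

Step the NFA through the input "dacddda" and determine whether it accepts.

start: ε-closure({0}) = {0,2,4,6,8}
'd' @ 1: {}  — state set empty
rest 'acddda' ignored (set empty)
end set {} — state 1 not in

Answer: REJECT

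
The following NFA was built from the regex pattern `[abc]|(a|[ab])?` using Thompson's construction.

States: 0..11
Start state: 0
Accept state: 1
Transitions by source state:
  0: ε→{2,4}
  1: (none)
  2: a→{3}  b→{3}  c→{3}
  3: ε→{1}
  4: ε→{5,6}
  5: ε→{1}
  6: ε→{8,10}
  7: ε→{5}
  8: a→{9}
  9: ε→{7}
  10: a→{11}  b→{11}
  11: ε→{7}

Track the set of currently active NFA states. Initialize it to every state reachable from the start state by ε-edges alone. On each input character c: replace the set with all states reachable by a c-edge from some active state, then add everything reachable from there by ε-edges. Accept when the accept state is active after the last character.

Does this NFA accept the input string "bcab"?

Answer: REJECT

Derivation:
S₀ = ε-closure({0}) = {0,1,2,4,5,6,8,10}
'b' @ 1: {1,3,5,7,11}  ✓accept
'c' @ 2: {}  — dead — no transitions
rest 'ab' ignored (set empty)
end set {} — state 1 not in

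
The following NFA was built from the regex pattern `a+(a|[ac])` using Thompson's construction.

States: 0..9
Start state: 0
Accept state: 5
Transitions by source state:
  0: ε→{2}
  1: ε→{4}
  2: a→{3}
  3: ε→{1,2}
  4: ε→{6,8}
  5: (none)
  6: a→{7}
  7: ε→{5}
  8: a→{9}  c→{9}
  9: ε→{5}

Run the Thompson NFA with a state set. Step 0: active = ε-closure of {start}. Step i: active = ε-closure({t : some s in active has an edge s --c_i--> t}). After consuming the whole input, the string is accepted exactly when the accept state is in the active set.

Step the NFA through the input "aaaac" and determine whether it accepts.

Answer: ACCEPT

Derivation:
S₀ = ε-closure({0}) = {0,2}
'a' @ 1: {1,2,3,4,6,8}
'a' @ 2: {1,2,3,4,5,6,7,8,9}  ✓accept
'a' @ 3: {1,2,3,4,5,6,7,8,9}  ✓accept
'a' @ 4: {1,2,3,4,5,6,7,8,9}  ✓accept
'c' @ 5: {5,9}  ✓accept
after full input: {5,9}  (accept=5 in)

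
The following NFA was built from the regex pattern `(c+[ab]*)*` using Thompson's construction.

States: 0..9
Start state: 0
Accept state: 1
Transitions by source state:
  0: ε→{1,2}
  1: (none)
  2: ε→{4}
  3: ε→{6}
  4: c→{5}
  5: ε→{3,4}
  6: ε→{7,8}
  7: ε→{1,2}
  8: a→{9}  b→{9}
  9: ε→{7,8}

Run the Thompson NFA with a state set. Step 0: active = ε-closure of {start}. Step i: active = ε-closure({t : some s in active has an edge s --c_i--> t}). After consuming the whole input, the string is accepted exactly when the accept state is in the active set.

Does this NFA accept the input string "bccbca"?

Answer: REJECT

Steps:
S₀ = ε-closure({0}) = {0,1,2,4}
'b' @ 1: {}  — dead — no transitions
rest 'ccbca' ignored (set empty)
final: {}; accept 1 not in set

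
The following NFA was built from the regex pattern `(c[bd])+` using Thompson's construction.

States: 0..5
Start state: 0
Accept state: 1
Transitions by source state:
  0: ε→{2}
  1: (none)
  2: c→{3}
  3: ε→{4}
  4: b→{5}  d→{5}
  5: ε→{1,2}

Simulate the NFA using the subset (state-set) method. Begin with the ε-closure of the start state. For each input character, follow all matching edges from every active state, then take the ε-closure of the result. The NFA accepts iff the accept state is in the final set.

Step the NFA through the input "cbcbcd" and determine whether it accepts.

S₀ = ε-closure({0}) = {0,2}
'c' @ 1: {3,4}
'b' @ 2: {1,2,5}  (accept∈set)
'c' @ 3: {3,4}
'b' @ 4: {1,2,5}  (accept∈set)
'c' @ 5: {3,4}
'd' @ 6: {1,2,5}  (accept∈set)
end set {1,2,5} — state 1 in

Answer: ACCEPT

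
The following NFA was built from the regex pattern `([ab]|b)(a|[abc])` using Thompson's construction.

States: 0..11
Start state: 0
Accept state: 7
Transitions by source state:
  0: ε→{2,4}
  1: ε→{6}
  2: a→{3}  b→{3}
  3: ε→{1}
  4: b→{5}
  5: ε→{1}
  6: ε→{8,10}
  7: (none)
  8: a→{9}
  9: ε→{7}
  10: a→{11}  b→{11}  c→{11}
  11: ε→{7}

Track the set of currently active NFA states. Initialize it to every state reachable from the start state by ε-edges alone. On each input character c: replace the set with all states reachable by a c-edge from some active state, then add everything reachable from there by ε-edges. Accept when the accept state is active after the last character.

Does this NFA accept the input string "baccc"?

S₀ = ε-closure({0}) = {0,2,4}
'b' @ 1: {1,3,5,6,8,10}
'a' @ 2: {7,9,11}  ✓accept
'c' @ 3: {}  — no active states
rest 'cc' ignored (set empty)
after full input: {}  (accept=7 not in)

Answer: REJECT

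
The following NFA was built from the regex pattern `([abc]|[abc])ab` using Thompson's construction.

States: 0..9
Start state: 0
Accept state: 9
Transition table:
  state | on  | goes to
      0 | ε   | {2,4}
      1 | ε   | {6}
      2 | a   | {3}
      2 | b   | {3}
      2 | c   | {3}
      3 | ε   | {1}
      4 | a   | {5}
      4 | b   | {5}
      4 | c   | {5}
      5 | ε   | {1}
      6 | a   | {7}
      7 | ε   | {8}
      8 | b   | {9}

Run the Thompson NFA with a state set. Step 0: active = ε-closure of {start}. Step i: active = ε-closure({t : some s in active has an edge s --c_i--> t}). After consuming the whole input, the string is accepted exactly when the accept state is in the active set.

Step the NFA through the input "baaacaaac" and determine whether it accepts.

S₀ = ε-closure({0}) = {0,2,4}
'b' @ 1: {1,3,5,6}
'a' @ 2: {7,8}
'a' @ 3: {}  — dead — no transitions
rest 'acaaac' ignored (set empty)
after full input: {}  (accept=9 not in)

Answer: REJECT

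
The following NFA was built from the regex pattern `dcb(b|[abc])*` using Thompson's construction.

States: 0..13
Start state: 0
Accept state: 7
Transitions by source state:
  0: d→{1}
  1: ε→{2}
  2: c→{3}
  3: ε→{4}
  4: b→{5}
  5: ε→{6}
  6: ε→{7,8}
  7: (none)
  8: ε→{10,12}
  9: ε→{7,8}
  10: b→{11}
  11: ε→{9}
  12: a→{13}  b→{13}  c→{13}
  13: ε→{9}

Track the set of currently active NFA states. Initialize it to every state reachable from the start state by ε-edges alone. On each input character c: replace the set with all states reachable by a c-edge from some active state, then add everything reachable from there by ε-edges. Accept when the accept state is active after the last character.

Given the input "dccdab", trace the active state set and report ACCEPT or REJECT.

S₀ = ε-closure({0}) = {0}
'd' @ 1: {1,2}
'c' @ 2: {3,4}
'c' @ 3: {}  — dead — no transitions
rest 'dab' ignored (set empty)
after full input: {}  (accept=7 not in)

Answer: REJECT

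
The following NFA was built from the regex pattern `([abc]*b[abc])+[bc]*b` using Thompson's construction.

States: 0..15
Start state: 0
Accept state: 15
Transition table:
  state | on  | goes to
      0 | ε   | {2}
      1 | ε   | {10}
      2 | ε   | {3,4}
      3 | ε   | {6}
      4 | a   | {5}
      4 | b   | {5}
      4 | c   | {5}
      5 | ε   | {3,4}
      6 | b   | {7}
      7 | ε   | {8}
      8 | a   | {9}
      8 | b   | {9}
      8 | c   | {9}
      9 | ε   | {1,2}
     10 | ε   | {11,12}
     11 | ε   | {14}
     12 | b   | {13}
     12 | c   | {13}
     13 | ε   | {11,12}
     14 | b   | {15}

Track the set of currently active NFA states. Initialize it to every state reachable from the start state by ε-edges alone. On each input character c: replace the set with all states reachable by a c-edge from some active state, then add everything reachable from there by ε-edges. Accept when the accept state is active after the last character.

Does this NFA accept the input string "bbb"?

Answer: ACCEPT

Trace:
S₀ = ε-closure({0}) = {0,2,3,4,6}
'b' @ 1: {3,4,5,6,7,8}
'b' @ 2: {1,2,3,4,5,6,7,8,9,10,11,12,14}
'b' @ 3: {1,2,3,4,5,6,7,8,9,10,11,12,13,14,15}  ✓accept
final: {1,2,3,4,5,6,7,8,9,10,11,12,13,14,15}; accept 15 in set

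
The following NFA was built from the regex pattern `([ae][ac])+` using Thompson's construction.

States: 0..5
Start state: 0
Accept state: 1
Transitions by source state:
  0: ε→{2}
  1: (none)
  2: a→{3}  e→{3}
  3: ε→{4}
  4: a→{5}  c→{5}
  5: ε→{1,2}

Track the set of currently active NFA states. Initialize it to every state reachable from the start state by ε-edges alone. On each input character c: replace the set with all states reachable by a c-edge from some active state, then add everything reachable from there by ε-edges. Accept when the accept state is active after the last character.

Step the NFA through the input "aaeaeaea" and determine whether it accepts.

Answer: ACCEPT

Trace:
start: ε-closure({0}) = {0,2}
'a' @ 1: {3,4}
'a' @ 2: {1,2,5}  ✓accept
'e' @ 3: {3,4}
'a' @ 4: {1,2,5}  ✓accept
'e' @ 5: {3,4}
'a' @ 6: {1,2,5}  ✓accept
'e' @ 7: {3,4}
'a' @ 8: {1,2,5}  ✓accept
end set {1,2,5} — state 1 in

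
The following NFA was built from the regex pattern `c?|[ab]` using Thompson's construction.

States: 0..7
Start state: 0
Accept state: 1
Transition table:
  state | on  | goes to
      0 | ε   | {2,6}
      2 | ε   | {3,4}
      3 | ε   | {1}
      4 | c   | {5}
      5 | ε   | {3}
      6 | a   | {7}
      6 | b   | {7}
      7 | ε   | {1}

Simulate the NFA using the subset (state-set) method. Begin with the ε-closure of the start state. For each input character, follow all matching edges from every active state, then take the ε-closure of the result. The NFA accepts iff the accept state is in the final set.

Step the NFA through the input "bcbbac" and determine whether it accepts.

S₀ = ε-closure({0}) = {0,1,2,3,4,6}
'b' @ 1: {1,7}  [accepting]
'c' @ 2: {}  — dead — no transitions
rest 'bbac' ignored (set empty)
after full input: {}  (accept=1 not in)

Answer: REJECT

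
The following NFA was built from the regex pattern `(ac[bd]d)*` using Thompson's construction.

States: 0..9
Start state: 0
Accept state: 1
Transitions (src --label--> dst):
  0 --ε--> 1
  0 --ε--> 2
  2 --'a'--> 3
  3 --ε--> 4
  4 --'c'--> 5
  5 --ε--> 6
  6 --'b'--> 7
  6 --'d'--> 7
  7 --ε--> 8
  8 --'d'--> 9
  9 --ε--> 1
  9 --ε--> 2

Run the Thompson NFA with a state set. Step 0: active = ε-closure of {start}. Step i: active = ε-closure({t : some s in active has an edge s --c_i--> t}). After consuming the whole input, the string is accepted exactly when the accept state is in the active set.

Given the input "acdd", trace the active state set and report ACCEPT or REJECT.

start: ε-closure({0}) = {0,1,2}
'a' @ 1: {3,4}
'c' @ 2: {5,6}
'd' @ 3: {7,8}
'd' @ 4: {1,2,9}  [accepting]
end set {1,2,9} — state 1 in

Answer: ACCEPT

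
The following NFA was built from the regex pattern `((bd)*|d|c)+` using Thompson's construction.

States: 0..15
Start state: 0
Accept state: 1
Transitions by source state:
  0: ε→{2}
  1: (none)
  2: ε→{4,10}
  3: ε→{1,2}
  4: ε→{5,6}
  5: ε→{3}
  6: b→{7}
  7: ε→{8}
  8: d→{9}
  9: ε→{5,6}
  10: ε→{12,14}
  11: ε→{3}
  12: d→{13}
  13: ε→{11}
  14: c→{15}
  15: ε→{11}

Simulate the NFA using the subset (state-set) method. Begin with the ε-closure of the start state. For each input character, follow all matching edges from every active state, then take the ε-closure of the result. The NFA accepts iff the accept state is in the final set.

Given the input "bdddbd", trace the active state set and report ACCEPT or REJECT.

initial (ε-close {0}): {0,1,2,3,4,5,6,10,12,14}
'b' @ 1: {7,8}
'd' @ 2: {1,2,3,4,5,6,9,10,12,14}  ✓accept
'd' @ 3: {1,2,3,4,5,6,10,11,12,13,14}  ✓accept
'd' @ 4: {1,2,3,4,5,6,10,11,12,13,14}  ✓accept
'b' @ 5: {7,8}
'd' @ 6: {1,2,3,4,5,6,9,10,12,14}  ✓accept
after full input: {1,2,3,4,5,6,9,10,12,14}  (accept=1 in)

Answer: ACCEPT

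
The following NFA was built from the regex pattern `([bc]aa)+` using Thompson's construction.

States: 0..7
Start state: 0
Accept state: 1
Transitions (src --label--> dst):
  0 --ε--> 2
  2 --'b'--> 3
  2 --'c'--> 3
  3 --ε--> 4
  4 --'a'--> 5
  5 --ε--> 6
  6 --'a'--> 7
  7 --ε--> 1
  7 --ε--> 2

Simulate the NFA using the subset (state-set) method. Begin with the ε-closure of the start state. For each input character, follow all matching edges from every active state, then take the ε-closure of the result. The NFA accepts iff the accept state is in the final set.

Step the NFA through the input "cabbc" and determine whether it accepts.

Answer: REJECT

Trace:
start: ε-closure({0}) = {0,2}
'c' @ 1: {3,4}
'a' @ 2: {5,6}
'b' @ 3: {}  — state set empty
rest 'bc' ignored (set empty)
after full input: {}  (accept=1 not in)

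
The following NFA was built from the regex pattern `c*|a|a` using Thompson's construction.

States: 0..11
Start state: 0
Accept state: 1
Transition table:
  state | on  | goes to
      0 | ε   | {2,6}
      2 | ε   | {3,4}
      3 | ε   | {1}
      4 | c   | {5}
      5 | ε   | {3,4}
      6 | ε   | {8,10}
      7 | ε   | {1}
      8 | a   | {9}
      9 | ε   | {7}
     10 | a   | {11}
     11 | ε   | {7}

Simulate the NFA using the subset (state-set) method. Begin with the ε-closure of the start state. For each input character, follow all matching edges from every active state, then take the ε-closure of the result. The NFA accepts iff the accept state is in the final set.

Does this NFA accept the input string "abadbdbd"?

Answer: REJECT

Derivation:
initial (ε-close {0}): {0,1,2,3,4,6,8,10}
'a' @ 1: {1,7,9,11}  (accept∈set)
'b' @ 2: {}  — no active states
rest 'adbdbd' ignored (set empty)
after full input: {}  (accept=1 not in)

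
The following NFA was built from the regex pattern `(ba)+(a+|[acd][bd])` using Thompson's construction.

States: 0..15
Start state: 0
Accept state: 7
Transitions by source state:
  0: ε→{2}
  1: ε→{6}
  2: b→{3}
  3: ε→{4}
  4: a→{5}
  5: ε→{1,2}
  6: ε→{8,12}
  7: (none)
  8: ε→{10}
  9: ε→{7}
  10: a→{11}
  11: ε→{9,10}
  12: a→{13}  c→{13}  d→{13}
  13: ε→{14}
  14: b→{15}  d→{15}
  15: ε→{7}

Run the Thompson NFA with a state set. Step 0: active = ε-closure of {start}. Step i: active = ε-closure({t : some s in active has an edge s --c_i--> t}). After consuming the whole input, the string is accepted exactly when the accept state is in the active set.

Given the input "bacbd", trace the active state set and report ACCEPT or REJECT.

Answer: REJECT

Steps:
start: ε-closure({0}) = {0,2}
'b' @ 1: {3,4}
'a' @ 2: {1,2,5,6,8,10,12}
'c' @ 3: {13,14}
'b' @ 4: {7,15}  [accepting]
'd' @ 5: {}  — dead — no transitions
after full input: {}  (accept=7 not in)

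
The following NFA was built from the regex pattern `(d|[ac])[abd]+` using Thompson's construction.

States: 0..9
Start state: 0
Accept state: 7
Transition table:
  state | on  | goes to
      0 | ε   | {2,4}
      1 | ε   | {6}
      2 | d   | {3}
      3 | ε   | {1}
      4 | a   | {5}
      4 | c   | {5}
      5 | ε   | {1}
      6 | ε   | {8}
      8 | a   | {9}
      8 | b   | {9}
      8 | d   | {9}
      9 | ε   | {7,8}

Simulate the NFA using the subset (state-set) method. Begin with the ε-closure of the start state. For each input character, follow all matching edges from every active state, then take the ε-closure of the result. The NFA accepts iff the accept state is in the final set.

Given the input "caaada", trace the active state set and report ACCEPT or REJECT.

Answer: ACCEPT

Trace:
S₀ = ε-closure({0}) = {0,2,4}
'c' @ 1: {1,5,6,8}
'a' @ 2: {7,8,9}  ✓accept
'a' @ 3: {7,8,9}  ✓accept
'a' @ 4: {7,8,9}  ✓accept
'd' @ 5: {7,8,9}  ✓accept
'a' @ 6: {7,8,9}  ✓accept
final: {7,8,9}; accept 7 in set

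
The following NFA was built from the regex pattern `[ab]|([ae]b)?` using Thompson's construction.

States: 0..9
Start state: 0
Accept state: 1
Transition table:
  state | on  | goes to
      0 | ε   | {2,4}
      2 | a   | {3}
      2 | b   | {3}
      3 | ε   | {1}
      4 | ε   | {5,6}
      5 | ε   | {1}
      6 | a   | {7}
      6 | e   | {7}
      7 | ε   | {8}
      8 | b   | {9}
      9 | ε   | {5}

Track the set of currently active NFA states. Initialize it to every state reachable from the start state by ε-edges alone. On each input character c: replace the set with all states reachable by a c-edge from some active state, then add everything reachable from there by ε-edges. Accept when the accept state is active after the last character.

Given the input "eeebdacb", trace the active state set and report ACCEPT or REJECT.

Answer: REJECT

Steps:
start: ε-closure({0}) = {0,1,2,4,5,6}
'e' @ 1: {7,8}
'e' @ 2: {}  — no active states
rest 'ebdacb' ignored (set empty)
final: {}; accept 1 not in set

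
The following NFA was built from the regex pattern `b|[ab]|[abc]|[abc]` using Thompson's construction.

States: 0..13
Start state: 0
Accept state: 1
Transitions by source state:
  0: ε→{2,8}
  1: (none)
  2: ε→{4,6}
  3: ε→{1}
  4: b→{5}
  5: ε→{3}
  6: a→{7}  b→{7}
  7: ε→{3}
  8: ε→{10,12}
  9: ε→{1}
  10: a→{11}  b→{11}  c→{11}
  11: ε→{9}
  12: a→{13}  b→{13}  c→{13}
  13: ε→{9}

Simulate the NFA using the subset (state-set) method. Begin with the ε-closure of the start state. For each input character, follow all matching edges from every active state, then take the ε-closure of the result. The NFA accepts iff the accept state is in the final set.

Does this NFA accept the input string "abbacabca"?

initial (ε-close {0}): {0,2,4,6,8,10,12}
'a' @ 1: {1,3,7,9,11,13}  [accepting]
'b' @ 2: {}  — state set empty
rest 'bacabca' ignored (set empty)
final: {}; accept 1 not in set

Answer: REJECT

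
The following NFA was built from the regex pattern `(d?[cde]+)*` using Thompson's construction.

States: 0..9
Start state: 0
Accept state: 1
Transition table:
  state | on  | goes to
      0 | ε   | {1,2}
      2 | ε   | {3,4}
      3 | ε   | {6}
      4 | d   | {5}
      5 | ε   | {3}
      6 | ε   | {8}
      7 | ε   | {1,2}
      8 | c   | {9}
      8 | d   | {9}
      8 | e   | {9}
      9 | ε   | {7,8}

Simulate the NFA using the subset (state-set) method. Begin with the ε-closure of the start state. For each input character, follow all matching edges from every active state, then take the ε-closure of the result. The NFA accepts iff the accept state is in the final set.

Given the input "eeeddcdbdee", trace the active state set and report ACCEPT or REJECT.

Answer: REJECT

Derivation:
S₀ = ε-closure({0}) = {0,1,2,3,4,6,8}
'e' @ 1: {1,2,3,4,6,7,8,9}  [accepting]
'e' @ 2: {1,2,3,4,6,7,8,9}  [accepting]
'e' @ 3: {1,2,3,4,6,7,8,9}  [accepting]
'd' @ 4: {1,2,3,4,5,6,7,8,9}  [accepting]
'd' @ 5: {1,2,3,4,5,6,7,8,9}  [accepting]
'c' @ 6: {1,2,3,4,6,7,8,9}  [accepting]
'd' @ 7: {1,2,3,4,5,6,7,8,9}  [accepting]
'b' @ 8: {}  — dead — no transitions
rest 'dee' ignored (set empty)
end set {} — state 1 not in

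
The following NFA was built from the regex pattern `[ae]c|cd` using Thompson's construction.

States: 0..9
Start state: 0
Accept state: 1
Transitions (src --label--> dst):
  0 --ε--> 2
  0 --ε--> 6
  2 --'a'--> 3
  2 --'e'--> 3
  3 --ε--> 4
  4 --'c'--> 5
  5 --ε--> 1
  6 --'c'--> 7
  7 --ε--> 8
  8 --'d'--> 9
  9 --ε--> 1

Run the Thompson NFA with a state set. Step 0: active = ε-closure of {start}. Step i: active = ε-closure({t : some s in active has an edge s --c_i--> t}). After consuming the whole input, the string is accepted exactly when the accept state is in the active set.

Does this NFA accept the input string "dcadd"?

Answer: REJECT

Derivation:
initial (ε-close {0}): {0,2,6}
'd' @ 1: {}  — dead — no transitions
rest 'cadd' ignored (set empty)
after full input: {}  (accept=1 not in)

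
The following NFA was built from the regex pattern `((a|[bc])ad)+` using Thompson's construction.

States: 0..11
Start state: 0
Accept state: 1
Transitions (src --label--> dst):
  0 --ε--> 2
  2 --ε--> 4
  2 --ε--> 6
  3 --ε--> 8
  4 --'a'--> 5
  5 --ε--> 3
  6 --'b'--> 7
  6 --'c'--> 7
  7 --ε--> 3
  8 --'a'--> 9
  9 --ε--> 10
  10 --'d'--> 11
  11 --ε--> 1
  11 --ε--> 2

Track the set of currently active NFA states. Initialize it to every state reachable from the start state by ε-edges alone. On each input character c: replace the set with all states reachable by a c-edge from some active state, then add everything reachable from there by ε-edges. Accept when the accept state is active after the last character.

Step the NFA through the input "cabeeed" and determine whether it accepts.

Answer: REJECT

Steps:
S₀ = ε-closure({0}) = {0,2,4,6}
'c' @ 1: {3,7,8}
'a' @ 2: {9,10}
'b' @ 3: {}  — no active states
rest 'eeed' ignored (set empty)
final: {}; accept 1 not in set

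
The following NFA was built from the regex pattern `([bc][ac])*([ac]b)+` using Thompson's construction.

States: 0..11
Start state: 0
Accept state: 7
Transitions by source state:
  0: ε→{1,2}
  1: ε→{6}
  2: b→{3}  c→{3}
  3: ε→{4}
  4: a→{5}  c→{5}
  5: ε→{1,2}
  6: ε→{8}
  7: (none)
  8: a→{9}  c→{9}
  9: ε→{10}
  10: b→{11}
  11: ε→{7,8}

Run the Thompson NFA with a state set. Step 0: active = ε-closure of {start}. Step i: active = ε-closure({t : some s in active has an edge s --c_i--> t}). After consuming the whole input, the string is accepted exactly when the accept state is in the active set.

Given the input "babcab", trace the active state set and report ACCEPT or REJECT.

S₀ = ε-closure({0}) = {0,1,2,6,8}
'b' @ 1: {3,4}
'a' @ 2: {1,2,5,6,8}
'b' @ 3: {3,4}
'c' @ 4: {1,2,5,6,8}
'a' @ 5: {9,10}
'b' @ 6: {7,8,11}  [accepting]
after full input: {7,8,11}  (accept=7 in)

Answer: ACCEPT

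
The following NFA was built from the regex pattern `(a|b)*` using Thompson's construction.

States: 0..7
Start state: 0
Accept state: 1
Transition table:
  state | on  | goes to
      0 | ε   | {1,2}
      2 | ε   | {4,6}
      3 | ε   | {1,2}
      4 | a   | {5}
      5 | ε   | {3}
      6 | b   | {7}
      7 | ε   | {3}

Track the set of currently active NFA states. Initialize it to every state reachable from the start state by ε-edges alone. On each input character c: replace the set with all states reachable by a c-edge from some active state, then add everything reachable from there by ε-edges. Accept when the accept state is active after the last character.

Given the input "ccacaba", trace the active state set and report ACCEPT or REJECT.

Answer: REJECT

Steps:
initial (ε-close {0}): {0,1,2,4,6}
'c' @ 1: {}  — dead — no transitions
rest 'cacaba' ignored (set empty)
after full input: {}  (accept=1 not in)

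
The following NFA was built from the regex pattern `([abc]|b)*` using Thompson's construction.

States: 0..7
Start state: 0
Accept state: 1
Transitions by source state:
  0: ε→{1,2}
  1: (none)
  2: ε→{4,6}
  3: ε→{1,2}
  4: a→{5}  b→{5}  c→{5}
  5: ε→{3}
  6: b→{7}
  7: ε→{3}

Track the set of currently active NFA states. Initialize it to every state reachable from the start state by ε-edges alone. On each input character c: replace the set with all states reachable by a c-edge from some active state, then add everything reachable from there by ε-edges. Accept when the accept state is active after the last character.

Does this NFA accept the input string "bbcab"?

initial (ε-close {0}): {0,1,2,4,6}
'b' @ 1: {1,2,3,4,5,6,7}  ✓accept
'b' @ 2: {1,2,3,4,5,6,7}  ✓accept
'c' @ 3: {1,2,3,4,5,6}  ✓accept
'a' @ 4: {1,2,3,4,5,6}  ✓accept
'b' @ 5: {1,2,3,4,5,6,7}  ✓accept
after full input: {1,2,3,4,5,6,7}  (accept=1 in)

Answer: ACCEPT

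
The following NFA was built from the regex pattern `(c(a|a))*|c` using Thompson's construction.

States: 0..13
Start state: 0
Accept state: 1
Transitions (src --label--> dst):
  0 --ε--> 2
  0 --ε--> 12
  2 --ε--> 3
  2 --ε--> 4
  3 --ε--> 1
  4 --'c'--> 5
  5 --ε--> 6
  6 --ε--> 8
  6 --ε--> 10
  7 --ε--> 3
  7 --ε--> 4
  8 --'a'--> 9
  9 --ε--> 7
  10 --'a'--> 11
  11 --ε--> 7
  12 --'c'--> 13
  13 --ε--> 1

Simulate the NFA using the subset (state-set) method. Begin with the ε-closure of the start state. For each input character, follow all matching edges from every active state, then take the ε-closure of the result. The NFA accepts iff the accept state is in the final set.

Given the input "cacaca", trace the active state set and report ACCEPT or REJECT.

start: ε-closure({0}) = {0,1,2,3,4,12}
'c' @ 1: {1,5,6,8,10,13}  ✓accept
'a' @ 2: {1,3,4,7,9,11}  ✓accept
'c' @ 3: {5,6,8,10}
'a' @ 4: {1,3,4,7,9,11}  ✓accept
'c' @ 5: {5,6,8,10}
'a' @ 6: {1,3,4,7,9,11}  ✓accept
end set {1,3,4,7,9,11} — state 1 in

Answer: ACCEPT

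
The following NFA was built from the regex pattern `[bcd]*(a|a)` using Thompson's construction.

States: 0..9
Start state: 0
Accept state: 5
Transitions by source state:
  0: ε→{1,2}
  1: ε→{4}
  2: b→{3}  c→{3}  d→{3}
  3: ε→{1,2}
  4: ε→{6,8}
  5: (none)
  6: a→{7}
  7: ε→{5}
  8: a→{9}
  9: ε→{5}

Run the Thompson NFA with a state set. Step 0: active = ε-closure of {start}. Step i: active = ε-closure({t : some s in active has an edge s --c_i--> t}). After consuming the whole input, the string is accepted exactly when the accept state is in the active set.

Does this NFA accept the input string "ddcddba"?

Answer: ACCEPT

Steps:
S₀ = ε-closure({0}) = {0,1,2,4,6,8}
'd' @ 1: {1,2,3,4,6,8}
'd' @ 2: {1,2,3,4,6,8}
'c' @ 3: {1,2,3,4,6,8}
'd' @ 4: {1,2,3,4,6,8}
'd' @ 5: {1,2,3,4,6,8}
'b' @ 6: {1,2,3,4,6,8}
'a' @ 7: {5,7,9}  (accept∈set)
end set {5,7,9} — state 5 in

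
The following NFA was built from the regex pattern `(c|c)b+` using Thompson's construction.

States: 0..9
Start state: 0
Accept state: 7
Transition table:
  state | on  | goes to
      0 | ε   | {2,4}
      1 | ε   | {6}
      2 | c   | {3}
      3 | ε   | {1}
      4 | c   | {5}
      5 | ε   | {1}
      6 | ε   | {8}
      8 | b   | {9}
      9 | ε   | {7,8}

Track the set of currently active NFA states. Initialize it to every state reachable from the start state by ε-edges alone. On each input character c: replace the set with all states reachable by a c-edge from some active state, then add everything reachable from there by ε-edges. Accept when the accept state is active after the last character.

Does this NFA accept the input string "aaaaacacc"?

Answer: REJECT

Derivation:
initial (ε-close {0}): {0,2,4}
'a' @ 1: {}  — state set empty
rest 'aaaacacc' ignored (set empty)
after full input: {}  (accept=7 not in)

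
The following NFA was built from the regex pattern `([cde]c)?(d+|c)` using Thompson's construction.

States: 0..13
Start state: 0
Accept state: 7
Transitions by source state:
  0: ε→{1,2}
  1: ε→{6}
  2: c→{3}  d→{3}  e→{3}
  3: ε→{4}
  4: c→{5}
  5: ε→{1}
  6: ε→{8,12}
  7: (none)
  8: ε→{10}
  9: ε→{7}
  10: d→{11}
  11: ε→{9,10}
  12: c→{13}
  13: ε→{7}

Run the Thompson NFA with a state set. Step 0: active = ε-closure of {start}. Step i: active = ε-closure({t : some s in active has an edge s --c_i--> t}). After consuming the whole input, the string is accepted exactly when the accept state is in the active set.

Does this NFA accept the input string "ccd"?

initial (ε-close {0}): {0,1,2,6,8,10,12}
'c' @ 1: {3,4,7,13}  ✓accept
'c' @ 2: {1,5,6,8,10,12}
'd' @ 3: {7,9,10,11}  ✓accept
end set {7,9,10,11} — state 7 in

Answer: ACCEPT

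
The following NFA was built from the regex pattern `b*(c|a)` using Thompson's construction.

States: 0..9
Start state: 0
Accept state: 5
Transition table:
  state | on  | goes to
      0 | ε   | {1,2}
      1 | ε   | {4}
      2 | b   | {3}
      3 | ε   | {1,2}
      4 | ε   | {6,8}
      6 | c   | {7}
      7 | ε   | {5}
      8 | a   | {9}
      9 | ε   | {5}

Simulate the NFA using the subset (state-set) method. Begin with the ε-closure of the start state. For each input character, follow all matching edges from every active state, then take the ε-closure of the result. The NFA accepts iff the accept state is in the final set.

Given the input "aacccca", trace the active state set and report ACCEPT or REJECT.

start: ε-closure({0}) = {0,1,2,4,6,8}
'a' @ 1: {5,9}  [accepting]
'a' @ 2: {}  — dead — no transitions
rest 'cccca' ignored (set empty)
after full input: {}  (accept=5 not in)

Answer: REJECT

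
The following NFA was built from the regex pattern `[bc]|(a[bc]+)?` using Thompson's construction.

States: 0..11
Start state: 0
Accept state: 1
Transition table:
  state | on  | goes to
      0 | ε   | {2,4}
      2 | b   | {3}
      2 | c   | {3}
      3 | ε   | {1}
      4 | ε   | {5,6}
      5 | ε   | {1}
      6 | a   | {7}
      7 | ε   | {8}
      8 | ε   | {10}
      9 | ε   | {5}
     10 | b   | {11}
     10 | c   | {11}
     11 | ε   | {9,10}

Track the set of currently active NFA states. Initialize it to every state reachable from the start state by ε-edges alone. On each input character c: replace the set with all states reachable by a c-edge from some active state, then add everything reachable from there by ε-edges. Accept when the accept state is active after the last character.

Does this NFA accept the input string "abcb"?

start: ε-closure({0}) = {0,1,2,4,5,6}
'a' @ 1: {7,8,10}
'b' @ 2: {1,5,9,10,11}  ✓accept
'c' @ 3: {1,5,9,10,11}  ✓accept
'b' @ 4: {1,5,9,10,11}  ✓accept
end set {1,5,9,10,11} — state 1 in

Answer: ACCEPT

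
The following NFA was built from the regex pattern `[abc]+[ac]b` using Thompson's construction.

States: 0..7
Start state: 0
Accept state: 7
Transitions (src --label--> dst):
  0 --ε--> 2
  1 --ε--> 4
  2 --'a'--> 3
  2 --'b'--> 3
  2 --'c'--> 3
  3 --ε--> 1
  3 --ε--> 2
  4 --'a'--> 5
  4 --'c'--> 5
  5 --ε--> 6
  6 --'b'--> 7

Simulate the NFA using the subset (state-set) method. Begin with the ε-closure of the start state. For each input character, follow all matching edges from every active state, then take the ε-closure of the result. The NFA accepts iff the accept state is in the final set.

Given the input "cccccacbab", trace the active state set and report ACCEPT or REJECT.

Answer: ACCEPT

Steps:
initial (ε-close {0}): {0,2}
'c' @ 1: {1,2,3,4}
'c' @ 2: {1,2,3,4,5,6}
'c' @ 3: {1,2,3,4,5,6}
'c' @ 4: {1,2,3,4,5,6}
'c' @ 5: {1,2,3,4,5,6}
'a' @ 6: {1,2,3,4,5,6}
'c' @ 7: {1,2,3,4,5,6}
'b' @ 8: {1,2,3,4,7}  [accepting]
'a' @ 9: {1,2,3,4,5,6}
'b' @ 10: {1,2,3,4,7}  [accepting]
final: {1,2,3,4,7}; accept 7 in set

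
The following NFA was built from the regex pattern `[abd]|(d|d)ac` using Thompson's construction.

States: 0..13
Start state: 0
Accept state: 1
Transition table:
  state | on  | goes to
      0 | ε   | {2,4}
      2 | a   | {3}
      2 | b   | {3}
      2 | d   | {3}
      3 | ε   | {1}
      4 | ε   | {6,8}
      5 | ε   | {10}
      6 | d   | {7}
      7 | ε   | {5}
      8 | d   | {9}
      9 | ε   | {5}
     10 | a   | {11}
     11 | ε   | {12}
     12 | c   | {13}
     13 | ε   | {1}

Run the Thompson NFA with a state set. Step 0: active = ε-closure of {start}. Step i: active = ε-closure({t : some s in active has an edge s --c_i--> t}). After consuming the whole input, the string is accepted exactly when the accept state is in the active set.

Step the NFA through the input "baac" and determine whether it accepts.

Answer: REJECT

Steps:
initial (ε-close {0}): {0,2,4,6,8}
'b' @ 1: {1,3}  (accept∈set)
'a' @ 2: {}  — no active states
rest 'ac' ignored (set empty)
after full input: {}  (accept=1 not in)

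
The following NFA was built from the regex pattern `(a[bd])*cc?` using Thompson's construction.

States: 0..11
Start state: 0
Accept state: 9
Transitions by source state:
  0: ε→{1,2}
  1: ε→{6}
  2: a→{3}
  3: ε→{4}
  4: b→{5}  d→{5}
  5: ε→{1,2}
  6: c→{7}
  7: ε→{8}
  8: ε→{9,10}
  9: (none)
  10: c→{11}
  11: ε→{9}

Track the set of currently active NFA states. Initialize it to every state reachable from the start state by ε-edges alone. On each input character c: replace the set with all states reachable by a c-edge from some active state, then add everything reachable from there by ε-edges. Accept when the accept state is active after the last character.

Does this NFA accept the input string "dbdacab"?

start: ε-closure({0}) = {0,1,2,6}
'd' @ 1: {}  — no active states
rest 'bdacab' ignored (set empty)
after full input: {}  (accept=9 not in)

Answer: REJECT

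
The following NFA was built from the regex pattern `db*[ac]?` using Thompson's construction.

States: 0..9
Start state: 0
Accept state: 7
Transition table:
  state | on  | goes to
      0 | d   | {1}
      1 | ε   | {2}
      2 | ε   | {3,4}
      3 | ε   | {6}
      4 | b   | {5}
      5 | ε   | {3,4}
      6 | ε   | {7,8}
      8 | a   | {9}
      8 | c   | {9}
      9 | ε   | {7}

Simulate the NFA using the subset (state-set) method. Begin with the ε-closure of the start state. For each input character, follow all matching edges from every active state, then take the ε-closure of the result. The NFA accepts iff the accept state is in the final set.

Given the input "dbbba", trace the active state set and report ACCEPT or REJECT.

S₀ = ε-closure({0}) = {0}
'd' @ 1: {1,2,3,4,6,7,8}  ✓accept
'b' @ 2: {3,4,5,6,7,8}  ✓accept
'b' @ 3: {3,4,5,6,7,8}  ✓accept
'b' @ 4: {3,4,5,6,7,8}  ✓accept
'a' @ 5: {7,9}  ✓accept
final: {7,9}; accept 7 in set

Answer: ACCEPT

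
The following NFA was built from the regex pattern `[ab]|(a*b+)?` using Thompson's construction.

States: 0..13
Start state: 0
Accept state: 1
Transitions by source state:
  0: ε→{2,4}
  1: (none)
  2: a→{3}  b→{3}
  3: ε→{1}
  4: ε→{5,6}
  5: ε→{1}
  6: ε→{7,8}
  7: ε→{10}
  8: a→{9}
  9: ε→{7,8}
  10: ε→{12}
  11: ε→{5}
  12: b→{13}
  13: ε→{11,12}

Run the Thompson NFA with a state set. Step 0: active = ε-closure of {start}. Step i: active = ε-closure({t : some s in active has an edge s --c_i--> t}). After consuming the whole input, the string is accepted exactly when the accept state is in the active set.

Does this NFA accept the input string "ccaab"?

initial (ε-close {0}): {0,1,2,4,5,6,7,8,10,12}
'c' @ 1: {}  — no active states
rest 'caab' ignored (set empty)
end set {} — state 1 not in

Answer: REJECT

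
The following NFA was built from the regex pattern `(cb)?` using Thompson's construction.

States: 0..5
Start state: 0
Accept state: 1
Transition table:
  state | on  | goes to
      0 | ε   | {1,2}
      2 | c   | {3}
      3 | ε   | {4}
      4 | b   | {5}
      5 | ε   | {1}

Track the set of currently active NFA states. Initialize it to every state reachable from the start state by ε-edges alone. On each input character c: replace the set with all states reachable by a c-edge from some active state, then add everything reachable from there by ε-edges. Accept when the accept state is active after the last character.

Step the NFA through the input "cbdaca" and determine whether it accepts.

start: ε-closure({0}) = {0,1,2}
'c' @ 1: {3,4}
'b' @ 2: {1,5}  ✓accept
'd' @ 3: {}  — dead — no transitions
rest 'aca' ignored (set empty)
final: {}; accept 1 not in set

Answer: REJECT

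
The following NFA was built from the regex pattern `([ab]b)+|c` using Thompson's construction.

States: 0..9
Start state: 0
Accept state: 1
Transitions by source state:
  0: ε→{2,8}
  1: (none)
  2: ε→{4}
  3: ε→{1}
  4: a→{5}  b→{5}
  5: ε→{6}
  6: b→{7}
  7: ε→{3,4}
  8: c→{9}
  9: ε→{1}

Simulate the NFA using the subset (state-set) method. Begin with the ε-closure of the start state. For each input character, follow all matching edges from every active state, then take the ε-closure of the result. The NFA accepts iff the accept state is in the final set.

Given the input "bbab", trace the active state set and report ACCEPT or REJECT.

initial (ε-close {0}): {0,2,4,8}
'b' @ 1: {5,6}
'b' @ 2: {1,3,4,7}  [accepting]
'a' @ 3: {5,6}
'b' @ 4: {1,3,4,7}  [accepting]
after full input: {1,3,4,7}  (accept=1 in)

Answer: ACCEPT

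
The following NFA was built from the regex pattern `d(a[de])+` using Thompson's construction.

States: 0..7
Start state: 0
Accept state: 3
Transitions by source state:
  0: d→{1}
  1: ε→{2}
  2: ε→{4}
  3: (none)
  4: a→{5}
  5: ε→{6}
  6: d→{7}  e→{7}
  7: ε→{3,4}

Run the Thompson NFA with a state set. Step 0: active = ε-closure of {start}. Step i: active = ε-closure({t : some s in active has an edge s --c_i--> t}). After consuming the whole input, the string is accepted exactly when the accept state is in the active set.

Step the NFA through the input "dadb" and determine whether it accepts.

initial (ε-close {0}): {0}
'd' @ 1: {1,2,4}
'a' @ 2: {5,6}
'd' @ 3: {3,4,7}  ✓accept
'b' @ 4: {}  — dead — no transitions
after full input: {}  (accept=3 not in)

Answer: REJECT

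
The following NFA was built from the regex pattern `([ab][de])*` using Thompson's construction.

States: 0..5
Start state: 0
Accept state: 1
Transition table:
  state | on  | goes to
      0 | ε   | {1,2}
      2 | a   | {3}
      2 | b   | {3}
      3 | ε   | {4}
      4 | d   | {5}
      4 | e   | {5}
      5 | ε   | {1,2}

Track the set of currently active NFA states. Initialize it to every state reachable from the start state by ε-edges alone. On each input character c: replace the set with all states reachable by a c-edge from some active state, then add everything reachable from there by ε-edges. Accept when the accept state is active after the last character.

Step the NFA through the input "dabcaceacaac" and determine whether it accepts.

Answer: REJECT

Derivation:
start: ε-closure({0}) = {0,1,2}
'd' @ 1: {}  — state set empty
rest 'abcaceacaac' ignored (set empty)
after full input: {}  (accept=1 not in)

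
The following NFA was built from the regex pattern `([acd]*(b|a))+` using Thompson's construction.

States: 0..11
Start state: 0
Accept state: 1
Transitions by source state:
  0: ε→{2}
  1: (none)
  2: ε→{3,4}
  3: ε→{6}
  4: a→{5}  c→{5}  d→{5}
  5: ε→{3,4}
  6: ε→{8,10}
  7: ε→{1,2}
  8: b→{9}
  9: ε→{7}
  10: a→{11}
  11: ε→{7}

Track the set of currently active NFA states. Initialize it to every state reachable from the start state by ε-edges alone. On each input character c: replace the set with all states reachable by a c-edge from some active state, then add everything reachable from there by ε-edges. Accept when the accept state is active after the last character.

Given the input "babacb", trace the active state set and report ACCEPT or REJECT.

Answer: ACCEPT

Trace:
S₀ = ε-closure({0}) = {0,2,3,4,6,8,10}
'b' @ 1: {1,2,3,4,6,7,8,9,10}  [accepting]
'a' @ 2: {1,2,3,4,5,6,7,8,10,11}  [accepting]
'b' @ 3: {1,2,3,4,6,7,8,9,10}  [accepting]
'a' @ 4: {1,2,3,4,5,6,7,8,10,11}  [accepting]
'c' @ 5: {3,4,5,6,8,10}
'b' @ 6: {1,2,3,4,6,7,8,9,10}  [accepting]
after full input: {1,2,3,4,6,7,8,9,10}  (accept=1 in)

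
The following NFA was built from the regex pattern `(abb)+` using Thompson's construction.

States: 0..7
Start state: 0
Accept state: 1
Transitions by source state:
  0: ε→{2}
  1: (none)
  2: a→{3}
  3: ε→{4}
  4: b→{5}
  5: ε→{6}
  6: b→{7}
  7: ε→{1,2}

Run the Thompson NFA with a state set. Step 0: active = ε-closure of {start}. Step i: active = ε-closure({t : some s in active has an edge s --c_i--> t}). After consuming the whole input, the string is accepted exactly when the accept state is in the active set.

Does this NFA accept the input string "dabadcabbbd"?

Answer: REJECT

Derivation:
start: ε-closure({0}) = {0,2}
'd' @ 1: {}  — dead — no transitions
rest 'abadcabbbd' ignored (set empty)
final: {}; accept 1 not in set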